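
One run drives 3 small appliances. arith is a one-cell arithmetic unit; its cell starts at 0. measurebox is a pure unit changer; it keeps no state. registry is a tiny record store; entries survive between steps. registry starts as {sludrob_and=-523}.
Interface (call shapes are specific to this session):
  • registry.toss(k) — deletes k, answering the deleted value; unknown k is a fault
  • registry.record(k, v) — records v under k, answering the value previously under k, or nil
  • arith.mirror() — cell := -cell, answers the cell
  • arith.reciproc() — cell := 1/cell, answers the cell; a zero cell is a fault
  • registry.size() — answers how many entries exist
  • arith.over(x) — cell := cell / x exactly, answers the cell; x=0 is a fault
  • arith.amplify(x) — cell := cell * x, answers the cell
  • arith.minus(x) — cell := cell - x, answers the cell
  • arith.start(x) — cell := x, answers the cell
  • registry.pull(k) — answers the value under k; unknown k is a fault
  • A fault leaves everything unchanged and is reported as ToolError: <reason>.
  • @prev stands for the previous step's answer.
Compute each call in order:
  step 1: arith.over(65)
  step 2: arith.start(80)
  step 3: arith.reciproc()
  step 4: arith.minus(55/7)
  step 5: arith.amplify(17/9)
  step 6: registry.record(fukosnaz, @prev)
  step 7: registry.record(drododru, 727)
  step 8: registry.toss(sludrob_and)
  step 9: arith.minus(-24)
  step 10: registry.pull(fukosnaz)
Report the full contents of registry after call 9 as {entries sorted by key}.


==> arith.over(x→65)
<== 0
==> arith.start(x→80)
<== 80
==> arith.reciproc()
<== 1/80
==> arith.minus(x→55/7)
<== -4393/560
==> arith.amplify(x→17/9)
<== -74681/5040
==> registry.record(k→fukosnaz, v→@prev)
<== nil
==> registry.record(k→drododru, v→727)
<== nil
==> registry.toss(k→sludrob_and)
<== -523
==> arith.minus(x→-24)
<== 46279/5040
==> registry.pull(k→fukosnaz)
<== -74681/5040

Answer: {drododru=727, fukosnaz=-74681/5040}


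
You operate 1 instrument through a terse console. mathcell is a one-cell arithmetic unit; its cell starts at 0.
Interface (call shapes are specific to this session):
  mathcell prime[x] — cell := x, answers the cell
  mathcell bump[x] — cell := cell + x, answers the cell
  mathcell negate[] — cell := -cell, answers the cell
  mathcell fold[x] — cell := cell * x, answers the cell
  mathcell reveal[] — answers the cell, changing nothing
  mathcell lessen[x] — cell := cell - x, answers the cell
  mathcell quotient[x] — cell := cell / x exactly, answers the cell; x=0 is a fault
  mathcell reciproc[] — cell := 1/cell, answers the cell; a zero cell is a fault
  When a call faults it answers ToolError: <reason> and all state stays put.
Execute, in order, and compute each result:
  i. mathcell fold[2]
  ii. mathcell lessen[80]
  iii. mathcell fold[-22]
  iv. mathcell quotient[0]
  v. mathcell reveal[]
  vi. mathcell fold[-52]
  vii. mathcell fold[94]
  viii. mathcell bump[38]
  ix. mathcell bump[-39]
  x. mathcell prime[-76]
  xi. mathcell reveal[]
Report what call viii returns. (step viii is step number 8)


Answer: -8602842

Derivation:
-- 1. mathcell fold(x→2) => 0
-- 2. mathcell lessen(x→80) => -80
-- 3. mathcell fold(x→-22) => 1760
-- 4. mathcell quotient(x→0) => ToolError: division by zero
-- 5. mathcell reveal() => 1760
-- 6. mathcell fold(x→-52) => -91520
-- 7. mathcell fold(x→94) => -8602880
-- 8. mathcell bump(x→38) => -8602842
-- 9. mathcell bump(x→-39) => -8602881
-- 10. mathcell prime(x→-76) => -76
-- 11. mathcell reveal() => -76


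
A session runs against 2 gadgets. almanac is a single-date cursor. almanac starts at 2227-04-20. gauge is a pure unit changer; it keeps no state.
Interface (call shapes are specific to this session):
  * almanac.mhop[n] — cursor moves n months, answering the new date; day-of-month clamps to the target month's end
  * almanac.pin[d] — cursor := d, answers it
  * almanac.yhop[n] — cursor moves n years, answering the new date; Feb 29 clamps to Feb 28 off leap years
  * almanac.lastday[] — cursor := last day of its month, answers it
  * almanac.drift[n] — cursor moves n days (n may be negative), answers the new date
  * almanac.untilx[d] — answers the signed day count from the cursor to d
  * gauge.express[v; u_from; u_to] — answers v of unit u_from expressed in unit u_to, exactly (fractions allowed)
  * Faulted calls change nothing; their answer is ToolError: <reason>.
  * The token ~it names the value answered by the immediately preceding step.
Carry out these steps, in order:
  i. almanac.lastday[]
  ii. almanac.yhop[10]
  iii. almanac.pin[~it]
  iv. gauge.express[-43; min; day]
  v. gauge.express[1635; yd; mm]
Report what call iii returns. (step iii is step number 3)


I invoke almanac.lastday(), and get 2227-04-30.
I call almanac.yhop(n=10), — result: 2237-04-30.
Next I call almanac.pin(d=~it), and observe 2237-04-30.
I invoke gauge.express(v=-43, u_from=min, u_to=day), giving -43/1440.
I run gauge.express(v=1635, u_from=yd, u_to=mm), — result: 1495044.

Answer: 2237-04-30


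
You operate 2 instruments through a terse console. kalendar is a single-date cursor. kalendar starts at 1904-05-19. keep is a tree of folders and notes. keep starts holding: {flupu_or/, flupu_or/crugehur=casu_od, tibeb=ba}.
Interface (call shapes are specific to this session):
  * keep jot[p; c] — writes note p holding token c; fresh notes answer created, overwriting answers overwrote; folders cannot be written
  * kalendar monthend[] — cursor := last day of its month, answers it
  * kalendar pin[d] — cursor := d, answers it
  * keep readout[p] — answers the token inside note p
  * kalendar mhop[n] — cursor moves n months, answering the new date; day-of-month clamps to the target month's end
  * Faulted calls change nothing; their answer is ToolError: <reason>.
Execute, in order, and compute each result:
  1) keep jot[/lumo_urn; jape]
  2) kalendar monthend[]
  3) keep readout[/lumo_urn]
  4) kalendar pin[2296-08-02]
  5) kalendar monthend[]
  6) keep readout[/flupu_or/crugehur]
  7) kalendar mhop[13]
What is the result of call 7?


Answer: 2297-09-30

Derivation:
-> keep jot(p=/lumo_urn, c=jape)
<- created
-> kalendar monthend()
<- 1904-05-31
-> keep readout(p=/lumo_urn)
<- jape
-> kalendar pin(d=2296-08-02)
<- 2296-08-02
-> kalendar monthend()
<- 2296-08-31
-> keep readout(p=/flupu_or/crugehur)
<- casu_od
-> kalendar mhop(n=13)
<- 2297-09-30


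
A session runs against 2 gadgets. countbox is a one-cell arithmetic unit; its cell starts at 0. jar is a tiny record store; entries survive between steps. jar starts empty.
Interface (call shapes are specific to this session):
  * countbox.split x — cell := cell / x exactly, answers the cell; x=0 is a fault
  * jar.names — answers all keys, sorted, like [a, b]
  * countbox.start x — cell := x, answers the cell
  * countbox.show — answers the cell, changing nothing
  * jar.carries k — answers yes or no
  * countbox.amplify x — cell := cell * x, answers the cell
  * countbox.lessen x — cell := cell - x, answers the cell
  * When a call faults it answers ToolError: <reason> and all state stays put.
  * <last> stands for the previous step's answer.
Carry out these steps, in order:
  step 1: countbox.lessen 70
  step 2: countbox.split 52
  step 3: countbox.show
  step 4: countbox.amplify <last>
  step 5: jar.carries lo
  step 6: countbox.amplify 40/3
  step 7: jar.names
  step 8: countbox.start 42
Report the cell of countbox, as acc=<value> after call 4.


Answer: acc=1225/676

Derivation:
$ countbox.lessen x→70
  -70
$ countbox.split x→52
  -35/26
$ countbox.show
  -35/26
$ countbox.amplify x→<last>
  1225/676
$ jar.carries k→lo
  no
$ countbox.amplify x→40/3
  12250/507
$ jar.names
  []
$ countbox.start x→42
  42


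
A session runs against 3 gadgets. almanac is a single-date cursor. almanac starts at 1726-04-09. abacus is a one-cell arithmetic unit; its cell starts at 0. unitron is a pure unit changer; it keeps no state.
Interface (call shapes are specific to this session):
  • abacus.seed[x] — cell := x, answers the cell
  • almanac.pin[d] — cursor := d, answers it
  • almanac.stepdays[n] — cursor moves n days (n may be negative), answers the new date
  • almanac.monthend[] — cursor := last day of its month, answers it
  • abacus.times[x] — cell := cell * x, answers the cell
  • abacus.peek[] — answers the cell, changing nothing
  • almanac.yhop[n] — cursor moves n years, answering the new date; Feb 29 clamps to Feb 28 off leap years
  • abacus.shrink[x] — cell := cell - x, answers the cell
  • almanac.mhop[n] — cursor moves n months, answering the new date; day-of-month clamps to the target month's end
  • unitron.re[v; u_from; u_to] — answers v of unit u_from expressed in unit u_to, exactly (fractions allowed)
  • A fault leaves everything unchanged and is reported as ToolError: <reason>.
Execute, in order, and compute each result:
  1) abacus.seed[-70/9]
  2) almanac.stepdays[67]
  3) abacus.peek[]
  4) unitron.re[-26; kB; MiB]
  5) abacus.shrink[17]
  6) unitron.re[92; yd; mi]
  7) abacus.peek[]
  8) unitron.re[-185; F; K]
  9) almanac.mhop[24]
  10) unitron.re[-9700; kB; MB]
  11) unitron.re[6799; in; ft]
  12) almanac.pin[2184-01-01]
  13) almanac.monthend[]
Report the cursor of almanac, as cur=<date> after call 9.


Calling abacus.seed on x='-70/9', giving -70/9.
Calling almanac.stepdays on n='67', giving 1726-06-15.
Calling abacus.peek, yielding -70/9.
I use unitron.re on v='-26', u_from='kB', u_to='MiB', which returns -1625/65536.
I invoke abacus.shrink on x='17', → -223/9.
Using unitron.re on v='92', u_from='yd', u_to='mi', which returns 23/440.
I call abacus.peek, and get -223/9.
Invoking unitron.re on v='-185', u_from='F', u_to='K', yielding 27467/180.
Next I call almanac.mhop on n='24', — result: 1728-06-15.
I invoke unitron.re on v='-9700', u_from='kB', u_to='MB', yielding -97/10.
I call unitron.re on v='6799', u_from='in', u_to='ft', which returns 6799/12.
I invoke almanac.pin on d='2184-01-01', and get 2184-01-01.
Using almanac.monthend(), and observe 2184-01-31.

Answer: cur=1728-06-15


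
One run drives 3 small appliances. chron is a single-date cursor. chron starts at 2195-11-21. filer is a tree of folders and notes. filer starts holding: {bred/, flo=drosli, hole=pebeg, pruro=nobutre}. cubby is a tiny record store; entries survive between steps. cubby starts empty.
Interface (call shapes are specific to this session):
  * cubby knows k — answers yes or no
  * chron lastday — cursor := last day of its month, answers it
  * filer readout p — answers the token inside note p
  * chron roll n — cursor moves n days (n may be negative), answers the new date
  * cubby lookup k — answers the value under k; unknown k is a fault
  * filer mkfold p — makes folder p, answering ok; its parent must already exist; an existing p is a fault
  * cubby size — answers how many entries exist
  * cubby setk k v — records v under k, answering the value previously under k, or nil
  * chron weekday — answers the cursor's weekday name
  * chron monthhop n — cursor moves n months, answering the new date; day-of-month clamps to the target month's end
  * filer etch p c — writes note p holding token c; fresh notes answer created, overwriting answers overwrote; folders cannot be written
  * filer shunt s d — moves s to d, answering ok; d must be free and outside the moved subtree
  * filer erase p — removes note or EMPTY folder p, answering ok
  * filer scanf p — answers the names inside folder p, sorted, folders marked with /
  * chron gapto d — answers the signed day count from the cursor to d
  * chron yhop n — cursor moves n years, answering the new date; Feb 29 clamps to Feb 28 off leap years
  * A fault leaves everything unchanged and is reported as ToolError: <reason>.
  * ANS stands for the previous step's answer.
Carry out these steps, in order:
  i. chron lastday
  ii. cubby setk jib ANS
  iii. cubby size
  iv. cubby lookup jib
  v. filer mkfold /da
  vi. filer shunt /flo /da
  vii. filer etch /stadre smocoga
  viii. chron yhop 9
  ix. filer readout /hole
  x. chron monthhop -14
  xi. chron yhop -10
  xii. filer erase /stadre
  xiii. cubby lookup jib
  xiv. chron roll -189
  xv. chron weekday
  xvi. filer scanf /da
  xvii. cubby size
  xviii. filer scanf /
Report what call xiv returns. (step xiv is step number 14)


→ chron lastday()
← 2195-11-30
→ cubby setk(k=jib, v=ANS)
← nil
→ cubby size()
← 1
→ cubby lookup(k=jib)
← 2195-11-30
→ filer mkfold(p=/da)
← ok
→ filer shunt(s=/flo, d=/da)
← ToolError: exists
→ filer etch(p=/stadre, c=smocoga)
← created
→ chron yhop(n=9)
← 2204-11-30
→ filer readout(p=/hole)
← pebeg
→ chron monthhop(n=-14)
← 2203-09-30
→ chron yhop(n=-10)
← 2193-09-30
→ filer erase(p=/stadre)
← ok
→ cubby lookup(k=jib)
← 2195-11-30
→ chron roll(n=-189)
← 2193-03-25
→ chron weekday()
← Monday
→ filer scanf(p=/da)
← []
→ cubby size()
← 1
→ filer scanf(p=/)
← [bred/, da/, flo, hole, pruro]

Answer: 2193-03-25


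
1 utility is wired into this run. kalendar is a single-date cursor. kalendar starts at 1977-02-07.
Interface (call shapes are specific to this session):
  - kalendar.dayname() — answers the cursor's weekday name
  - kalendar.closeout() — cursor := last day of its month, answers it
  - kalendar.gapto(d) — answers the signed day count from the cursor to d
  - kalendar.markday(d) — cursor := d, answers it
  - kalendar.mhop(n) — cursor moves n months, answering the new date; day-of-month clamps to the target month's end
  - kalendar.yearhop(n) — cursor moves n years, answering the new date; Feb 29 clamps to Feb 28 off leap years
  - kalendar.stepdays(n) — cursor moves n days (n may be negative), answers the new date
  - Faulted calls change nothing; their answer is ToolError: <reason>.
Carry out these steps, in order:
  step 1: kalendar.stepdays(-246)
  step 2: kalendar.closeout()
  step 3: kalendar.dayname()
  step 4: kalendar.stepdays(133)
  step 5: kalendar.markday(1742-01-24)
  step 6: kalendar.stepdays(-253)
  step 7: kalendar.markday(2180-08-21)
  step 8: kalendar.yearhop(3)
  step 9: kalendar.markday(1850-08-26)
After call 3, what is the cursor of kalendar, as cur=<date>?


Answer: cur=1976-06-30

Derivation:
Step: kalendar.stepdays[n='-246']
Result: 1976-06-06
Step: kalendar.closeout[]
Result: 1976-06-30
Step: kalendar.dayname[]
Result: Wednesday
Step: kalendar.stepdays[n='133']
Result: 1976-11-10
Step: kalendar.markday[d='1742-01-24']
Result: 1742-01-24
Step: kalendar.stepdays[n='-253']
Result: 1741-05-16
Step: kalendar.markday[d='2180-08-21']
Result: 2180-08-21
Step: kalendar.yearhop[n='3']
Result: 2183-08-21
Step: kalendar.markday[d='1850-08-26']
Result: 1850-08-26


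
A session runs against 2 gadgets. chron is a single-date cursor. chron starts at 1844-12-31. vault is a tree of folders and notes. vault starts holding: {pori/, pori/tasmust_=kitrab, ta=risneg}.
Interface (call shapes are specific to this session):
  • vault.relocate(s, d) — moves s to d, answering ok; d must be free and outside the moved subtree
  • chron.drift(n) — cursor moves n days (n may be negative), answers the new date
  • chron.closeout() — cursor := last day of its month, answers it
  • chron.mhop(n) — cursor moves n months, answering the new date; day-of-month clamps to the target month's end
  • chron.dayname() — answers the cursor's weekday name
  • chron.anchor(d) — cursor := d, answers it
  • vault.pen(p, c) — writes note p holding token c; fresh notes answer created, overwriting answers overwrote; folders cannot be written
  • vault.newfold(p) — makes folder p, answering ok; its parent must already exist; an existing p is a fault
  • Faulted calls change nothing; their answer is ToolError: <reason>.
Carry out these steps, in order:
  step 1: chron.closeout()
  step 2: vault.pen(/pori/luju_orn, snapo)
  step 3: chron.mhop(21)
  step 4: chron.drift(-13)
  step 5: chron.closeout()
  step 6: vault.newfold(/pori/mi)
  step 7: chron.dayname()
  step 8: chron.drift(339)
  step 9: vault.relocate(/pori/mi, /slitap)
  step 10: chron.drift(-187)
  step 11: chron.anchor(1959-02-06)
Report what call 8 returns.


$ closeout
  1844-12-31
$ pen p→/pori/luju_orn c→snapo
  created
$ mhop n→21
  1846-09-30
$ drift n→-13
  1846-09-17
$ closeout
  1846-09-30
$ newfold p→/pori/mi
  ok
$ dayname
  Wednesday
$ drift n→339
  1847-09-04
$ relocate s→/pori/mi d→/slitap
  ok
$ drift n→-187
  1847-03-01
$ anchor d→1959-02-06
  1959-02-06

Answer: 1847-09-04


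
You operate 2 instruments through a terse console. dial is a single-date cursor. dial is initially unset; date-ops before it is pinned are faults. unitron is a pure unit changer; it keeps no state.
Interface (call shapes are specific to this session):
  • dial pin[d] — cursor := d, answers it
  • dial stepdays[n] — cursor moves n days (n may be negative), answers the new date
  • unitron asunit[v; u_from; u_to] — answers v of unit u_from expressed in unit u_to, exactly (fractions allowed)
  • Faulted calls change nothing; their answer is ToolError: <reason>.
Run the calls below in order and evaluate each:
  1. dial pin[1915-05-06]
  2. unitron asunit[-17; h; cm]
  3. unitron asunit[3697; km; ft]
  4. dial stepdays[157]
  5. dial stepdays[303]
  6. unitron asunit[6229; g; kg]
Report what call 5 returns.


Then dial pin with d='1915-05-06', — result: 1915-05-06.
I invoke unitron asunit with v='-17', u_from='h', u_to='cm', and get ToolError: incompatible units.
I try unitron asunit with v='3697', u_from='km', u_to='ft': 4621250000/381.
Now I run dial stepdays with n='157', — result: 1915-10-10.
Invoking dial stepdays with n='303', → 1916-08-08.
I try unitron asunit with v='6229', u_from='g', u_to='kg', and see 6229/1000.

Answer: 1916-08-08


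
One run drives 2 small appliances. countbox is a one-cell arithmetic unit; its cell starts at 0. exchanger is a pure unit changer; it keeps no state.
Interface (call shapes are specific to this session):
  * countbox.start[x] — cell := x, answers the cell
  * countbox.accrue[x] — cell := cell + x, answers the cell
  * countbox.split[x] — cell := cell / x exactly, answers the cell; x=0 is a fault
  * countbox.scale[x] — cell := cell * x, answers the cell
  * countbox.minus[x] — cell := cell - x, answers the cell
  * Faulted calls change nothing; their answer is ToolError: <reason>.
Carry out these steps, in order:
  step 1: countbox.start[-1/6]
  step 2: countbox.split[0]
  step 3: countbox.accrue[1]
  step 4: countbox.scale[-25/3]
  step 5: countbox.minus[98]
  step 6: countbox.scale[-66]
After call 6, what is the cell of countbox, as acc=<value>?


! 1. countbox.start(x→-1/6) : -1/6
! 2. countbox.split(x→0) : ToolError: division by zero
! 3. countbox.accrue(x→1) : 5/6
! 4. countbox.scale(x→-25/3) : -125/18
! 5. countbox.minus(x→98) : -1889/18
! 6. countbox.scale(x→-66) : 20779/3

Answer: acc=20779/3


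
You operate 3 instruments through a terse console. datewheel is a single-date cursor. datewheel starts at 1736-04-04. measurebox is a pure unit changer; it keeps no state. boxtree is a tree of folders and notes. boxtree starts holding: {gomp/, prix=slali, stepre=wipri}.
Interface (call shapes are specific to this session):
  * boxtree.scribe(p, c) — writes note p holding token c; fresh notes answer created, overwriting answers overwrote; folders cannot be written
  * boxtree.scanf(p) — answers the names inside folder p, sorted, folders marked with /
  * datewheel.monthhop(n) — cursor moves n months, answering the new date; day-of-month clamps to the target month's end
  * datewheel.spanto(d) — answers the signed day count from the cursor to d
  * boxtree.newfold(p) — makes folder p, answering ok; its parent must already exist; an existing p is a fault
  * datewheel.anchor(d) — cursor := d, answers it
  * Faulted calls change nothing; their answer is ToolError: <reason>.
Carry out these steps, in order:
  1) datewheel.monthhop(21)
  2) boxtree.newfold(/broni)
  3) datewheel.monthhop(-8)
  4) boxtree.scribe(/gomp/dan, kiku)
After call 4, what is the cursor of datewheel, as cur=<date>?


Answer: cur=1737-05-04

Derivation:
~$ datewheel.monthhop 21
[out] 1738-01-04
~$ boxtree.newfold /broni
[out] ok
~$ datewheel.monthhop -8
[out] 1737-05-04
~$ boxtree.scribe /gomp/dan kiku
[out] created


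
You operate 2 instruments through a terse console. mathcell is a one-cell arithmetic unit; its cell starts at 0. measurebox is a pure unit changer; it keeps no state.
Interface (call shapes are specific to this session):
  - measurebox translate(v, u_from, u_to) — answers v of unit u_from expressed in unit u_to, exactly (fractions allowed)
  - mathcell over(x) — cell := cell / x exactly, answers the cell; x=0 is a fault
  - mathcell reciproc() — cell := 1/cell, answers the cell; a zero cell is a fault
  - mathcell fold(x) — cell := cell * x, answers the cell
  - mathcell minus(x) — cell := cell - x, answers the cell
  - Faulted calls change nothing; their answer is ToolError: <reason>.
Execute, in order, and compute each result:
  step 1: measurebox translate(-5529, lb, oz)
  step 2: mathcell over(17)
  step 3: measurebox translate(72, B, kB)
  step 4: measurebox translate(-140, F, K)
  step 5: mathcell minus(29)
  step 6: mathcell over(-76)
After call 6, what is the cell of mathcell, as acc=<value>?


$ measurebox translate v→-5529 u_from→lb u_to→oz
:: -88464
$ mathcell over x→17
:: 0
$ measurebox translate v→72 u_from→B u_to→kB
:: 9/125
$ measurebox translate v→-140 u_from→F u_to→K
:: 31967/180
$ mathcell minus x→29
:: -29
$ mathcell over x→-76
:: 29/76

Answer: acc=29/76


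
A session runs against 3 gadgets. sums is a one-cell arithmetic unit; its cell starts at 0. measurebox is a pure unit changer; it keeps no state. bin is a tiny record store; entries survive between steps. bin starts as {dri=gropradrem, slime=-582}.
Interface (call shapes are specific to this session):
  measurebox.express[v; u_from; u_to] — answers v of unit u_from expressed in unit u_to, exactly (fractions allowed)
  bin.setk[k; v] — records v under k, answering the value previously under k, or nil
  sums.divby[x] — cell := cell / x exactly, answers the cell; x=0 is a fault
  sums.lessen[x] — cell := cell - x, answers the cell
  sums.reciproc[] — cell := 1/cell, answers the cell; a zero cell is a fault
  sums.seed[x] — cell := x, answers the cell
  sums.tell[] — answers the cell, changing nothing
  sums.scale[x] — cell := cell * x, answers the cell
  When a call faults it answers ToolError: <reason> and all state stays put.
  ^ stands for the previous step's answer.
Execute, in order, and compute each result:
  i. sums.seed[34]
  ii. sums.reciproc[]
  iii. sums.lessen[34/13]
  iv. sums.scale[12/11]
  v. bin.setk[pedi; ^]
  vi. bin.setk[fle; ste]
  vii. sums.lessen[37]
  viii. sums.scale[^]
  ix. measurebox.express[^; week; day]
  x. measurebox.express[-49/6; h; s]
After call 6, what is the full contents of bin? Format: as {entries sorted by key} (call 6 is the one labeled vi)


Answer: {dri=gropradrem, fle=ste, pedi=-6858/2431, slime=-582}

Derivation:
>>> seed x='34'
[out] 34
>>> reciproc
[out] 1/34
>>> lessen x='34/13'
[out] -1143/442
>>> scale x='12/11'
[out] -6858/2431
>>> setk k='pedi' v='^'
[out] nil
>>> setk k='fle' v='ste'
[out] nil
>>> lessen x='37'
[out] -96805/2431
>>> scale x='^'
[out] 9371208025/5909761
>>> express v='^' u_from='week' u_to='day'
[out] 65598456175/5909761
>>> express v='-49/6' u_from='h' u_to='s'
[out] -29400


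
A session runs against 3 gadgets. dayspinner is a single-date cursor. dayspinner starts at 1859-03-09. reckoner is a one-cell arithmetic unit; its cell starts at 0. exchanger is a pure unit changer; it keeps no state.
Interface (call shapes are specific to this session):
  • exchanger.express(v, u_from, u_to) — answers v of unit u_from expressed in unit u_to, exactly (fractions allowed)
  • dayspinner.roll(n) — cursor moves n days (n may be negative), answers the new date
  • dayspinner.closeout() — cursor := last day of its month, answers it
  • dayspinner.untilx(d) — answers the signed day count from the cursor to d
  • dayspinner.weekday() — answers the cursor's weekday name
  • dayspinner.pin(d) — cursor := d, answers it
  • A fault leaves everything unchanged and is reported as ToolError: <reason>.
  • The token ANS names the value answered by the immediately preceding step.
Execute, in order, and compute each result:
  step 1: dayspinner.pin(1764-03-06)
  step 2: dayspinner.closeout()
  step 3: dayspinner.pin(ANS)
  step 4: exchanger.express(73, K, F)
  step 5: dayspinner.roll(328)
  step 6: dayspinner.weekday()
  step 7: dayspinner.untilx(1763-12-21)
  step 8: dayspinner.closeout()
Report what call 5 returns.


Answer: 1765-02-22

Derivation:
I run dayspinner.pin(d=1764-03-06), giving 1764-03-06.
Calling dayspinner.closeout, → 1764-03-31.
I invoke dayspinner.pin(d=ANS), — result: 1764-03-31.
Next I call exchanger.express(v=73, u_from=K, u_to=F), and observe -32827/100.
Then dayspinner.roll(n=328), and get 1765-02-22.
Now I run dayspinner.weekday: Friday.
Calling dayspinner.untilx(d=1763-12-21), giving -429.
Then dayspinner.closeout(), which returns 1765-02-28.


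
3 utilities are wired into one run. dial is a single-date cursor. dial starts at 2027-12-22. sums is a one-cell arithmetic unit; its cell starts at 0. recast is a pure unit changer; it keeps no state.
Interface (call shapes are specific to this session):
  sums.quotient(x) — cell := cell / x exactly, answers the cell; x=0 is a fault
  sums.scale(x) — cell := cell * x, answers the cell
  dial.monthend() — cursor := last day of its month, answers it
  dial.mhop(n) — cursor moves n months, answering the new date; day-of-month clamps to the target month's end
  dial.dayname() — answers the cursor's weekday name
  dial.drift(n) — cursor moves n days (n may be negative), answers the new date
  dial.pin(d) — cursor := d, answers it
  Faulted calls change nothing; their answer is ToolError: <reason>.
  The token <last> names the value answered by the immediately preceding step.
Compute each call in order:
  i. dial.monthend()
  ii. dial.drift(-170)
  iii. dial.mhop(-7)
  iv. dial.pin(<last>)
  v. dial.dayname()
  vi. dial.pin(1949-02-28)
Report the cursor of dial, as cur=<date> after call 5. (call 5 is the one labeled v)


Answer: cur=2026-12-14

Derivation:
Step: dial.monthend[]
Result: 2027-12-31
Step: dial.drift[n='-170']
Result: 2027-07-14
Step: dial.mhop[n='-7']
Result: 2026-12-14
Step: dial.pin[d='<last>']
Result: 2026-12-14
Step: dial.dayname[]
Result: Monday
Step: dial.pin[d='1949-02-28']
Result: 1949-02-28


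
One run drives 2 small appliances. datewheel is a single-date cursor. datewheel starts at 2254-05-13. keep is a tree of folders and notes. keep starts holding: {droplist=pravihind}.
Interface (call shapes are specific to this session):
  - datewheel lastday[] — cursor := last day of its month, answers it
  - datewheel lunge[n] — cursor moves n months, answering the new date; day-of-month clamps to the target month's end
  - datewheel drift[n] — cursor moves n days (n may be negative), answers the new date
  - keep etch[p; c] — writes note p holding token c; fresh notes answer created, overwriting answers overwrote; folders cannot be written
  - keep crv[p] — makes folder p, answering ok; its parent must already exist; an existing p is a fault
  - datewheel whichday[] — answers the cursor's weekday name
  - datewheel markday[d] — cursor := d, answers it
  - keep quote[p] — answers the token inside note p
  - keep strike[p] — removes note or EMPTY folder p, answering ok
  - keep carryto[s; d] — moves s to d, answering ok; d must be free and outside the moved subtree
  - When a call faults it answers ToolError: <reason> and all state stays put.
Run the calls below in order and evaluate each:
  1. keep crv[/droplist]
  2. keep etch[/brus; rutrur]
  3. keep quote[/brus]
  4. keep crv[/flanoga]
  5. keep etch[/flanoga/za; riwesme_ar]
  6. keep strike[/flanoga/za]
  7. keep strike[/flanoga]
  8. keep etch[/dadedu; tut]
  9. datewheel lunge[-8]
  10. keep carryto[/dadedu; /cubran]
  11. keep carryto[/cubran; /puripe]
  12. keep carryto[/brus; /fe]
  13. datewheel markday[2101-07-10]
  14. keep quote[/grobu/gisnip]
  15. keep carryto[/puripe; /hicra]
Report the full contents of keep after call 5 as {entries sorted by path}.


;; 1. keep crv(p→/droplist) -> ToolError: exists
;; 2. keep etch(p→/brus, c→rutrur) -> created
;; 3. keep quote(p→/brus) -> rutrur
;; 4. keep crv(p→/flanoga) -> ok
;; 5. keep etch(p→/flanoga/za, c→riwesme_ar) -> created
;; 6. keep strike(p→/flanoga/za) -> ok
;; 7. keep strike(p→/flanoga) -> ok
;; 8. keep etch(p→/dadedu, c→tut) -> created
;; 9. datewheel lunge(n→-8) -> 2253-09-13
;; 10. keep carryto(s→/dadedu, d→/cubran) -> ok
;; 11. keep carryto(s→/cubran, d→/puripe) -> ok
;; 12. keep carryto(s→/brus, d→/fe) -> ok
;; 13. datewheel markday(d→2101-07-10) -> 2101-07-10
;; 14. keep quote(p→/grobu/gisnip) -> ToolError: not found
;; 15. keep carryto(s→/puripe, d→/hicra) -> ok

Answer: {brus=rutrur, droplist=pravihind, flanoga/, flanoga/za=riwesme_ar}


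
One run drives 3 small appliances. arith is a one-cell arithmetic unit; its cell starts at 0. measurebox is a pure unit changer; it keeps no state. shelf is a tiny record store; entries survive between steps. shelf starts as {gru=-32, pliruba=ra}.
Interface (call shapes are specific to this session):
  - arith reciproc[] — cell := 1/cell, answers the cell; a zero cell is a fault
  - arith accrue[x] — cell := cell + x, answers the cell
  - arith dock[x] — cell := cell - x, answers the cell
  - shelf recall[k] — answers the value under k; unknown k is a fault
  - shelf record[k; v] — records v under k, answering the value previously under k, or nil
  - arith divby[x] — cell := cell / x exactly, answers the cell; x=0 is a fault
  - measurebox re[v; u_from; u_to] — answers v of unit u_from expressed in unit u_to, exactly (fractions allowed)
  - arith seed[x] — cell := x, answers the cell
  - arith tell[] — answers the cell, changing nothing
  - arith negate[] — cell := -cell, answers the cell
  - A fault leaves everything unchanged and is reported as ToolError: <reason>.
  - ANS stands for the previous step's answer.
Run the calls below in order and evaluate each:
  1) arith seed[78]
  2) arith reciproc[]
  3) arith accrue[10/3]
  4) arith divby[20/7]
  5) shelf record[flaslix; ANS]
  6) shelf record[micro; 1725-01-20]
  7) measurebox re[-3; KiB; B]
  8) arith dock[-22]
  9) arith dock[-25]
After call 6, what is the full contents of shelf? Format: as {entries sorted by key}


Step: arith seed[x→78]
Result: 78
Step: arith reciproc[]
Result: 1/78
Step: arith accrue[x→10/3]
Result: 87/26
Step: arith divby[x→20/7]
Result: 609/520
Step: shelf record[k→flaslix; v→ANS]
Result: nil
Step: shelf record[k→micro; v→1725-01-20]
Result: nil
Step: measurebox re[v→-3; u_from→KiB; u_to→B]
Result: -3072
Step: arith dock[x→-22]
Result: 12049/520
Step: arith dock[x→-25]
Result: 25049/520

Answer: {flaslix=609/520, gru=-32, micro=1725-01-20, pliruba=ra}


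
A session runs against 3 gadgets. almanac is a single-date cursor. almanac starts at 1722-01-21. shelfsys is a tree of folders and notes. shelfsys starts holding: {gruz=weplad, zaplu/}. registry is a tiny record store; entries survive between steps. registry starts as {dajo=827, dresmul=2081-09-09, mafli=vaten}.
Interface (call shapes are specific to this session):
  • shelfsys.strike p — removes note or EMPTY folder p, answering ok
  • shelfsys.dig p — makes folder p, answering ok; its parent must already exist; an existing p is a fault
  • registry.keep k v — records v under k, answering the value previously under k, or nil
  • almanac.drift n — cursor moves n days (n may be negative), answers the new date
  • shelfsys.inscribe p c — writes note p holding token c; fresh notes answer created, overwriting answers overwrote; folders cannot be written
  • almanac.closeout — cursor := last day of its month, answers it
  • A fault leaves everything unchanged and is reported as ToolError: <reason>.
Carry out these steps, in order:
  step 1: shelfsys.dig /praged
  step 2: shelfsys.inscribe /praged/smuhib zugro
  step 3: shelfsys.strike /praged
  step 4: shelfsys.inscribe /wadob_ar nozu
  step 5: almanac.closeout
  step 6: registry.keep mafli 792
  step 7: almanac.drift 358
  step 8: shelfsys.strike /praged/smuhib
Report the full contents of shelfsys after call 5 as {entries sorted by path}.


I call dig using p='/praged': ok.
Invoking inscribe using p='/praged/smuhib', c='zugro', yielding created.
Calling strike using p='/praged', and get ToolError: not empty.
Calling inscribe using p='/wadob_ar', c='nozu', and see created.
I use closeout(), → 1722-01-31.
Now I run keep using k='mafli', v='792', giving vaten.
Using drift using n='358', which returns 1723-01-24.
Invoking strike using p='/praged/smuhib', which returns ok.

Answer: {gruz=weplad, praged/, praged/smuhib=zugro, wadob_ar=nozu, zaplu/}


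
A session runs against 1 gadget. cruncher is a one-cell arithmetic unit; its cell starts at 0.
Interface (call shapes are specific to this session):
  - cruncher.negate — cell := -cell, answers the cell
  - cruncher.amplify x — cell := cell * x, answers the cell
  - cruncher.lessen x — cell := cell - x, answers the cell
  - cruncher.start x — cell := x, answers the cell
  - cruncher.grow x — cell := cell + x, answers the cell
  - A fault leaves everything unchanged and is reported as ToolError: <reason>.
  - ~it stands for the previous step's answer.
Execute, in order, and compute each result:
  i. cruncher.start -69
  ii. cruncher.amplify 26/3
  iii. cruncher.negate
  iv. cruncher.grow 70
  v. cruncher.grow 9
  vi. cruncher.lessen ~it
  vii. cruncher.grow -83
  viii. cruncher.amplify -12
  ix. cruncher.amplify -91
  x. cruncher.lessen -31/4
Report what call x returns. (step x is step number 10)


[in] cruncher.start -69
:: -69
[in] cruncher.amplify 26/3
:: -598
[in] cruncher.negate
:: 598
[in] cruncher.grow 70
:: 668
[in] cruncher.grow 9
:: 677
[in] cruncher.lessen ~it
:: 0
[in] cruncher.grow -83
:: -83
[in] cruncher.amplify -12
:: 996
[in] cruncher.amplify -91
:: -90636
[in] cruncher.lessen -31/4
:: -362513/4

Answer: -362513/4


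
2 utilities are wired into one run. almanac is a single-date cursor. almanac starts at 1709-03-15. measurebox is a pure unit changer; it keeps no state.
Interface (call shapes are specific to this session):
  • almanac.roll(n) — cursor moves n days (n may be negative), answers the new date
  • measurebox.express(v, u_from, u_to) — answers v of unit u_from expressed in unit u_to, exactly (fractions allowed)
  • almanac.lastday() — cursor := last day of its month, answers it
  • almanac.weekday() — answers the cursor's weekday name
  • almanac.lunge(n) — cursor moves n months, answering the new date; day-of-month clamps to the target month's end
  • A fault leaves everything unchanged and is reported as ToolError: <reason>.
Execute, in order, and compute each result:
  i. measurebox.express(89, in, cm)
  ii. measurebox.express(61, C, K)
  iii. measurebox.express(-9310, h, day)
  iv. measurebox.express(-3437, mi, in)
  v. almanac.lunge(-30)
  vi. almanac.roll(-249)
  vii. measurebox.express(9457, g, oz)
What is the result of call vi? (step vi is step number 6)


Answer: 1706-01-09

Derivation:
>>> measurebox.express v=89 u_from=in u_to=cm
:: 11303/50
>>> measurebox.express v=61 u_from=C u_to=K
:: 6683/20
>>> measurebox.express v=-9310 u_from=h u_to=day
:: -4655/12
>>> measurebox.express v=-3437 u_from=mi u_to=in
:: -217768320
>>> almanac.lunge n=-30
:: 1706-09-15
>>> almanac.roll n=-249
:: 1706-01-09
>>> measurebox.express v=9457 u_from=g u_to=oz
:: 2161600000/6479891


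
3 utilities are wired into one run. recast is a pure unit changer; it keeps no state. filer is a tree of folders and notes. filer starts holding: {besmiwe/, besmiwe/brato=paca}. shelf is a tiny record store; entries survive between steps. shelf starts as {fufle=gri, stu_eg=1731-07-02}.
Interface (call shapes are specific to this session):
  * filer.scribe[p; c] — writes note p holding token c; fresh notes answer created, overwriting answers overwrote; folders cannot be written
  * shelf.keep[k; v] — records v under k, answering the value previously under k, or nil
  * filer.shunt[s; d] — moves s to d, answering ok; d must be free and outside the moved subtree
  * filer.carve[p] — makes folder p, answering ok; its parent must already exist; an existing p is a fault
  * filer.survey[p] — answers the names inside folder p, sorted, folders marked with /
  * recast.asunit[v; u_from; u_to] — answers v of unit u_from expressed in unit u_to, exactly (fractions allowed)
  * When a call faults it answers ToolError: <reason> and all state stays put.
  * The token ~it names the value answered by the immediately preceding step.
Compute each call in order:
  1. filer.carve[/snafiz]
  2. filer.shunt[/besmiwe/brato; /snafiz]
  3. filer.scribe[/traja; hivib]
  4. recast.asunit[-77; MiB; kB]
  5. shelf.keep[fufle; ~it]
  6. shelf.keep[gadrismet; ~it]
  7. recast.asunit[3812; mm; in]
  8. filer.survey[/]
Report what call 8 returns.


Answer: [besmiwe/, snafiz/, traja]

Derivation:
Next I call carve with p→/snafiz, → ok.
I use shunt with s→/besmiwe/brato, d→/snafiz, and get ToolError: exists.
Using scribe with p→/traja, c→hivib: created.
Calling asunit with v→-77, u_from→MiB, u_to→kB, and observe -10092544/125.
I call keep with k→fufle, v→~it, yielding gri.
Then keep with k→gadrismet, v→~it, and observe nil.
Using asunit with v→3812, u_from→mm, u_to→in, yielding 19060/127.
I try survey with p→/, and get [besmiwe/, snafiz/, traja].


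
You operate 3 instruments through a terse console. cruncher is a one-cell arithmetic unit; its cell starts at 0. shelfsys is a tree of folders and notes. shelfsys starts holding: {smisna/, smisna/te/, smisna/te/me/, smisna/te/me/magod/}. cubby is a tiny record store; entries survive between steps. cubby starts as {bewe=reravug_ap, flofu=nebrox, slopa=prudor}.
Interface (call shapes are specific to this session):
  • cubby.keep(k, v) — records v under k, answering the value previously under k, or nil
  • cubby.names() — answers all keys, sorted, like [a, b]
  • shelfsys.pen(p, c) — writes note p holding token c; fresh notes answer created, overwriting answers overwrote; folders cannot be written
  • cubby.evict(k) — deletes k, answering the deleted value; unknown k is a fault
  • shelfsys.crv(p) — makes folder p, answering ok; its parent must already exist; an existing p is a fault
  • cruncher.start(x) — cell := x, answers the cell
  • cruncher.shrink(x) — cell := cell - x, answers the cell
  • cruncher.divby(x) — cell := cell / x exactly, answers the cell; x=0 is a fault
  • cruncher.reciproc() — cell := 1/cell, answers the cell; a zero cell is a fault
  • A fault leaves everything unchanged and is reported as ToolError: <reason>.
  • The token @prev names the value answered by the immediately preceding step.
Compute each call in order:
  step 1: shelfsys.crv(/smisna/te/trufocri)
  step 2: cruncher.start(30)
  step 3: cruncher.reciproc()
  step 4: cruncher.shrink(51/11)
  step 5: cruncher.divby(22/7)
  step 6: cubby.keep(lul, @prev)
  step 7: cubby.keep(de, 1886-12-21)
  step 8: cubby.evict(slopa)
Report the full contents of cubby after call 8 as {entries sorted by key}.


Answer: {bewe=reravug_ap, de=1886-12-21, flofu=nebrox, lul=-10633/7260}

Derivation:
// 1. shelfsys.crv(/smisna/te/trufocri) -> ok
// 2. cruncher.start(30) -> 30
// 3. cruncher.reciproc() -> 1/30
// 4. cruncher.shrink(51/11) -> -1519/330
// 5. cruncher.divby(22/7) -> -10633/7260
// 6. cubby.keep(lul, @prev) -> nil
// 7. cubby.keep(de, 1886-12-21) -> nil
// 8. cubby.evict(slopa) -> prudor


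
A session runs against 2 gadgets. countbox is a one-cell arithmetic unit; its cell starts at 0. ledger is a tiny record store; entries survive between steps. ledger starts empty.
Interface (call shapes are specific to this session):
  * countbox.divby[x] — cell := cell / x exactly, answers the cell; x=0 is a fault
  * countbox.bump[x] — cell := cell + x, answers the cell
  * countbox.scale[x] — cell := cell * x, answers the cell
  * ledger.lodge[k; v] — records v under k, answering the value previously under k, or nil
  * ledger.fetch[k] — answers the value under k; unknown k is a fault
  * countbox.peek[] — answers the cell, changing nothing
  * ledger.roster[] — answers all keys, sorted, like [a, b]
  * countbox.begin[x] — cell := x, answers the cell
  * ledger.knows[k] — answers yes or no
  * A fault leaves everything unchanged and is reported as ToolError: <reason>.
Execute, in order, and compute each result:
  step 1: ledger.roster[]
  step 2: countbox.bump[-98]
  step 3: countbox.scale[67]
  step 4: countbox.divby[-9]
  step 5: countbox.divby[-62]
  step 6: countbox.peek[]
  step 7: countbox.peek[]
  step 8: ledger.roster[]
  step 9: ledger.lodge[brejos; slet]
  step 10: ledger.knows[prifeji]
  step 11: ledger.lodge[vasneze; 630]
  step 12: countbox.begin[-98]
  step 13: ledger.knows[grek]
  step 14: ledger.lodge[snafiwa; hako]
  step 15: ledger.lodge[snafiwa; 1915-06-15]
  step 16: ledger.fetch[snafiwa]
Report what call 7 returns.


Answer: -3283/279

Derivation:
·→ roster()
·← []
·→ bump(-98)
·← -98
·→ scale(67)
·← -6566
·→ divby(-9)
·← 6566/9
·→ divby(-62)
·← -3283/279
·→ peek()
·← -3283/279
·→ peek()
·← -3283/279
·→ roster()
·← []
·→ lodge(brejos, slet)
·← nil
·→ knows(prifeji)
·← no
·→ lodge(vasneze, 630)
·← nil
·→ begin(-98)
·← -98
·→ knows(grek)
·← no
·→ lodge(snafiwa, hako)
·← nil
·→ lodge(snafiwa, 1915-06-15)
·← hako
·→ fetch(snafiwa)
·← 1915-06-15
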